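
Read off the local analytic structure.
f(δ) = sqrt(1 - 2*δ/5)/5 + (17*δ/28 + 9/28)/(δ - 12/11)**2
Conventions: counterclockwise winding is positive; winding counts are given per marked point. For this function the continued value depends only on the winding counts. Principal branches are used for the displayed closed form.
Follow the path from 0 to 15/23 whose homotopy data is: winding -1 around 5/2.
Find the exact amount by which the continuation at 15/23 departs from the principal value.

Continued minus principal equals -(2/115)*sqrt(391).

The rational part is single-valued and drops out of the difference; each branch term changes only by its own monodromy.
(1/5)*sqrt(1 - δ/(5/2)): winding -1 is odd, the square root flips sign, contributing -2*(1/5)*sqrt(1 - (15/23)/(5/2)) = -2*(1/5)*sqrt(17/23) = -(2/115)*sqrt(391).
Summing the contributions at δ = 15/23 gives -(2/115)*sqrt(391).


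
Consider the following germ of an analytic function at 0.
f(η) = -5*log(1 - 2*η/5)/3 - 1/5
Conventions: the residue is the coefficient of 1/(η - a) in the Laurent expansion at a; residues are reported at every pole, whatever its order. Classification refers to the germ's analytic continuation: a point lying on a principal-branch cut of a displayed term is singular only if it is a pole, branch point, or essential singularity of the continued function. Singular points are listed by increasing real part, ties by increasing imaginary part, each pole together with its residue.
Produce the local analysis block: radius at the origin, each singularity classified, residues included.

Branch term (-5/3)*log(1 - η/(5/2)): its argument vanishes at η = 5/2, a logarithmic branch point, modulus 5/2.
The radius of convergence is the smallest modulus among the singular points: 5/2.

Radius of convergence at 0: 5/2.
At 5/2: a logarithmic branch point.


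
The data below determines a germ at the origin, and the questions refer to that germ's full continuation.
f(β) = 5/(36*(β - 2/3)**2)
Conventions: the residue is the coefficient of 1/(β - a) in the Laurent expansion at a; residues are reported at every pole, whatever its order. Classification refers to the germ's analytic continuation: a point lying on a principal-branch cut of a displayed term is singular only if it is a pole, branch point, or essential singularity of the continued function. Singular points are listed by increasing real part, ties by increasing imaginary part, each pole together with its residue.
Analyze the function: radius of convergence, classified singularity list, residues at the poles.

Radius of convergence at 0: 2/3.
At 2/3: a pole of order 2; residue 0.

Denominator factor (β - 2/3)^2: pole of order 2 at 2/3, modulus 2/3.
The radius of convergence is the smallest modulus among the singular points: 2/3.
At the order-2 pole 2/3 set g(β) = (β - (2/3))^2*f(β) = 5/36.
Order-2 pole: residue = g'(a); g'(2/3) = 0, so the residue is 0.


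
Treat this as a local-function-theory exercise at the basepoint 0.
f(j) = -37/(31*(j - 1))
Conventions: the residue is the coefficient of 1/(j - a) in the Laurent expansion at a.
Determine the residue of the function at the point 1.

At the order-1 pole 1 set g(j) = (j - (1))*f(j) = -37/31.
Simple pole: residue = g(a) at a = 1, which is -37/31.

The residue is -37/31.


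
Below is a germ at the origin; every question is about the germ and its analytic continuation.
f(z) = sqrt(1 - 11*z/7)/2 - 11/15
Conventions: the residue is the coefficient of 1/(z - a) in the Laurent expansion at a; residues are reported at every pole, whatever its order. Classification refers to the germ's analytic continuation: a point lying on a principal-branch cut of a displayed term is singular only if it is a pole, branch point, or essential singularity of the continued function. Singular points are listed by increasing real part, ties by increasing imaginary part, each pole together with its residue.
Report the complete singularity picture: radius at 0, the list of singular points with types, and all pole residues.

Radius of convergence at 0: 7/11.
At 7/11: an algebraic (square-root) branch point.

Branch term (1/2)*sqrt(1 - z/(7/11)): its argument vanishes at z = 7/11, a square-root branch point, modulus 7/11.
The radius of convergence is the smallest modulus among the singular points: 7/11.


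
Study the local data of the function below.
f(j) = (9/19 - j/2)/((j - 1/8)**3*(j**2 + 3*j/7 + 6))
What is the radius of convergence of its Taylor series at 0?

The radius of convergence is 1/8.

Denominator factor (j - 1/8)^3: pole of order 3 at 1/8, modulus 1/8.
Denominator factor (j**2 + 3*j/7 + 6): discriminant -1167/49, complex-conjugate roots (-3/14) + ((1/14)*sqrt(1167))*i and (-3/14) - ((1/14)*sqrt(1167))*i; poles of order 1, moduli sqrt(6) and sqrt(6).
The radius of convergence is the smallest modulus among the singular points: 1/8.


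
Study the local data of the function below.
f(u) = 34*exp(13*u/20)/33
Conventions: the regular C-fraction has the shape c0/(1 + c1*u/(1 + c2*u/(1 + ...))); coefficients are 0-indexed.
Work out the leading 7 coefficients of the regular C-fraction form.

The regular C-fraction coefficients are [34/33, -13/20, 13/40, -13/120, 13/120, -13/200, 13/200].

Taylor coefficients (expand at 0): a_0 = 34/33, a_1 = 221/330, a_2 = 2873/13200, a_3 = 37349/792000, a_4 = 485537/63360000, a_5 = 6311981/6336000000, a_6 = 82055753/760320000000.
c0 = a_0 = 34/33. Peel one level at a time: if S = 1 + c*u/S' with S'(0) = 1, then c is the u-coefficient of S and S' = c*u/(S - 1).
S_1 = c0/f = 1 + (-13/20)*u + (169/800)*u^2 + ...; c1 = -13/20.
S_2 = c1*u/(S_1 - 1) = 1 + (13/40)*u + (169/4800)*u^2 + ...; c2 = 13/40.
S_3 = c2*u/(S_2 - 1) = 1 + (-13/120)*u + (169/14400)*u^2 + ...; c3 = -13/120.
S_4 = c3*u/(S_3 - 1) = 1 + (13/120)*u + (169/24000)*u^2 + ...; c4 = 13/120.
S_5 = c4*u/(S_4 - 1) = 1 + (-13/200)*u + (169/40000)*u^2 + ...; c5 = -13/200.
S_6 = c5*u/(S_5 - 1) = 1 + (13/200)*u + ...; c6 = 13/200.


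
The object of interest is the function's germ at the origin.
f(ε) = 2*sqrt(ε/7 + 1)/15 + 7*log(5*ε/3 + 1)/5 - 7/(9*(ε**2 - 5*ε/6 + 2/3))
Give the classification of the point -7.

The term (2/15)*sqrt(1 - ε/(-7)) has argument 1 - -7/(-7) = 0 at -7: a square-root (algebraic, two-sheeted) branch point; the remaining terms are analytic or single-valued there.

The point is an algebraic (square-root) branch point.


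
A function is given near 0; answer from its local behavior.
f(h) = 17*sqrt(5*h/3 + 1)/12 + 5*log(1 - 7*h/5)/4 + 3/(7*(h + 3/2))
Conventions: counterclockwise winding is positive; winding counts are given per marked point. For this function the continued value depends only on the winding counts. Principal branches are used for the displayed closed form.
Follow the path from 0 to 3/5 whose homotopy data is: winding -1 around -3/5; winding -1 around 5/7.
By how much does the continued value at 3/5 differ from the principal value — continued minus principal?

The rational part is single-valued and drops out of the difference; each branch term changes only by its own monodromy.
(5/4)*log(1 - h/(5/7)): each positive loop around 5/7 adds 2*pi*i to the log, so winding -1 contributes (5/4)*(-1)*2*pi*i = -(5/2)*pi*i.
(17/12)*sqrt(1 - h/(-3/5)): winding -1 is odd, the square root flips sign, contributing -2*(17/12)*sqrt(1 - (3/5)/(-3/5)) = -2*(17/12)*sqrt(2) = -(17/6)*sqrt(2).
Summing the contributions at h = 3/5 gives (-(17/6)*sqrt(2)) - ((5/2)*pi)*i.

Continued minus principal equals (-(17/6)*sqrt(2)) - ((5/2)*pi)*i.


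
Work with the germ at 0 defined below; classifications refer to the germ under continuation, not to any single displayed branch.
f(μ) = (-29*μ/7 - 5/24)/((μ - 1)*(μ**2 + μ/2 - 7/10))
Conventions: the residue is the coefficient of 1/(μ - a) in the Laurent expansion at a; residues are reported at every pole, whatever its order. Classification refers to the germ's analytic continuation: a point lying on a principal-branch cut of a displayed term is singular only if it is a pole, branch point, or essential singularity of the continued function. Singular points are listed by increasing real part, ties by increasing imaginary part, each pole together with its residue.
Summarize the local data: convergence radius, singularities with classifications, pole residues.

Radius of convergence at 0: -1/4 + (1/20)*sqrt(305).
At -1/4 - (1/20)*sqrt(305): a pole of order 1; residue 3655/1344 - (7139/81984)*sqrt(305).
At -1/4 + (1/20)*sqrt(305): a pole of order 1; residue 3655/1344 + (7139/81984)*sqrt(305).
At 1: a pole of order 1; residue -3655/672.


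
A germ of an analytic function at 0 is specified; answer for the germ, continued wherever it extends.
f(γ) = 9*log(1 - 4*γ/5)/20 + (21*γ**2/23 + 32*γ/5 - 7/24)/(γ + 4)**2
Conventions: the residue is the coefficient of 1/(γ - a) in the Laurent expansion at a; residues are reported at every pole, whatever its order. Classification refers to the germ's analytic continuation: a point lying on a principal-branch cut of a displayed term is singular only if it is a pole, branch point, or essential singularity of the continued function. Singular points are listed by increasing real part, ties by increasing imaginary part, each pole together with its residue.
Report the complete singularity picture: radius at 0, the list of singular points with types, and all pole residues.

Radius of convergence at 0: 5/4.
At -4: a pole of order 2; residue -104/115.
At 5/4: a logarithmic branch point.

Denominator factor (γ + 4)^2: pole of order 2 at -4, modulus 4.
Branch term (9/20)*log(1 - γ/(5/4)): its argument vanishes at γ = 5/4, a logarithmic branch point, modulus 5/4.
The radius of convergence is the smallest modulus among the singular points: 5/4.
The branch term is analytic at -4 and contributes nothing to the residue; only the rational part matters.
At the order-2 pole -4 set g(γ) = (γ - (-4))^2*(rational part) = 21*γ**2/23 + 32*γ/5 - 7/24.
Order-2 pole: residue = g'(a); g'(-4) = -104/115, so the residue is -104/115.
List the singular points by increasing real part (a conjugate pair: the negative imaginary part first).


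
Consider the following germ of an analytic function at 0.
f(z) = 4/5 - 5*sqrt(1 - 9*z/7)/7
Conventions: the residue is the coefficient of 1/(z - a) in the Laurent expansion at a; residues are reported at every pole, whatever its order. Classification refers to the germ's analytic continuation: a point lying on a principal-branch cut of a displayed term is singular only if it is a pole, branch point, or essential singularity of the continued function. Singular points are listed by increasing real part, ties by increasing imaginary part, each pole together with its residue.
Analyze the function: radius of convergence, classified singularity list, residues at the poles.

Branch term (-5/7)*sqrt(1 - z/(7/9)): its argument vanishes at z = 7/9, a square-root branch point, modulus 7/9.
The radius of convergence is the smallest modulus among the singular points: 7/9.

Radius of convergence at 0: 7/9.
At 7/9: an algebraic (square-root) branch point.


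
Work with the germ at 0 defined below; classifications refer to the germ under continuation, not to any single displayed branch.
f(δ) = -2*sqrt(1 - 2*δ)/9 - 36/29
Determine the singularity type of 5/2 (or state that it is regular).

There is no denominator, hence no pole anywhere.
Branch term sqrt(1 - δ/(1/2)): argument at 5/2 is -4, nonzero, so 5/2 is not its branch point (a point on a principal cut is still regular for the continued germ).
So the germ continues analytically to 5/2.

The point is a regular point.


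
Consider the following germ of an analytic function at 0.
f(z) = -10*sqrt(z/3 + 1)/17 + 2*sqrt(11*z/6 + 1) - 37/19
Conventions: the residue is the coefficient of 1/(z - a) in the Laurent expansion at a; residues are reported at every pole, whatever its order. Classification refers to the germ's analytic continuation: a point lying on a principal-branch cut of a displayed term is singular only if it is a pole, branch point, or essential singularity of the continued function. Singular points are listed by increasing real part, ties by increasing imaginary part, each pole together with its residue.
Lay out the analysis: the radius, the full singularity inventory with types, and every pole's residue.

Radius of convergence at 0: 6/11.
At -3: an algebraic (square-root) branch point.
At -6/11: an algebraic (square-root) branch point.

Branch term (2)*sqrt(1 - z/(-6/11)): its argument vanishes at z = -6/11, a square-root branch point, modulus 6/11.
Branch term (-10/17)*sqrt(1 - z/(-3)): its argument vanishes at z = -3, a square-root branch point, modulus 3.
The radius of convergence is the smallest modulus among the singular points: 6/11.
List the singular points by increasing real part (a conjugate pair: the negative imaginary part first).


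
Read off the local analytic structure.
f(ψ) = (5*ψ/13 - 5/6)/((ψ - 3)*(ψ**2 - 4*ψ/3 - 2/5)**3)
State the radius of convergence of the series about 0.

Denominator factor (ψ - 3): pole of order 1 at 3, modulus 3.
Denominator factor (ψ**2 - 4*ψ/3 - 2/5)^3: discriminant 152/45, real irrational roots 2/3 + (1/15)*sqrt(190) and 2/3 - (1/15)*sqrt(190); poles of order 3, moduli 2/3 + (1/15)*sqrt(190) and -2/3 + (1/15)*sqrt(190).
The radius of convergence is the smallest modulus among the singular points: -2/3 + (1/15)*sqrt(190).

The radius of convergence is -2/3 + (1/15)*sqrt(190).


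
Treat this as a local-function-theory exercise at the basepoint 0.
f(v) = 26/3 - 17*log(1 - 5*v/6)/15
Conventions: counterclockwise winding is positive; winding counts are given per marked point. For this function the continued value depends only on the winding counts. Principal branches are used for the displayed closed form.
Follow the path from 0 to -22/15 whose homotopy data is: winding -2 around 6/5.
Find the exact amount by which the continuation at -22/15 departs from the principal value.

Continued minus principal equals (68/15)*pi*i.

The rational part is single-valued and drops out of the difference; each branch term changes only by its own monodromy.
(-17/15)*log(1 - v/(6/5)): each positive loop around 6/5 adds 2*pi*i to the log, so winding -2 contributes (-17/15)*(-2)*2*pi*i = (68/15)*pi*i.
Summing the contributions at v = -22/15 gives (68/15)*pi*i.


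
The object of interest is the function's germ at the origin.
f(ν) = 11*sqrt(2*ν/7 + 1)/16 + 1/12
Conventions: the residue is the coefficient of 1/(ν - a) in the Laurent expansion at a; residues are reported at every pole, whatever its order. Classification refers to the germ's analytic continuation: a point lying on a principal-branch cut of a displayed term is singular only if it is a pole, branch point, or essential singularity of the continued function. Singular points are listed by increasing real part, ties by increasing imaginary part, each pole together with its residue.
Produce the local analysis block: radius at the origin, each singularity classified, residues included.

Branch term (11/16)*sqrt(1 - ν/(-7/2)): its argument vanishes at ν = -7/2, a square-root branch point, modulus 7/2.
The radius of convergence is the smallest modulus among the singular points: 7/2.

Radius of convergence at 0: 7/2.
At -7/2: an algebraic (square-root) branch point.


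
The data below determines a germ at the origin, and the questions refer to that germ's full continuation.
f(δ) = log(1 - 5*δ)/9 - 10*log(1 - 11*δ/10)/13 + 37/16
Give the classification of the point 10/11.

The term (-10/13)*log(1 - δ/(10/11)) has argument 1 - 10/11/(10/11) = 0 at 10/11: a logarithmic (infinitely-sheeted) branch point; the remaining terms are analytic or single-valued there.

The point is a logarithmic branch point.


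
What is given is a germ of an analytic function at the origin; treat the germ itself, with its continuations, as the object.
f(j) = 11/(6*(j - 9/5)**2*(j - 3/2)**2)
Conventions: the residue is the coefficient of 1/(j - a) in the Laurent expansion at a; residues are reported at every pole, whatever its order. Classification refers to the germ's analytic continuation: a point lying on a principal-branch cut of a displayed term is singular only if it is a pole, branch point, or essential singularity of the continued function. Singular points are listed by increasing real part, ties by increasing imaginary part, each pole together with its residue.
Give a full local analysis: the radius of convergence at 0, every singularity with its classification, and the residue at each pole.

Radius of convergence at 0: 3/2.
At 3/2: a pole of order 2; residue 11000/81.
At 9/5: a pole of order 2; residue -11000/81.

Denominator factor (j - 3/2)^2: pole of order 2 at 3/2, modulus 3/2.
Denominator factor (j - 9/5)^2: pole of order 2 at 9/5, modulus 9/5.
The radius of convergence is the smallest modulus among the singular points: 3/2.
At the order-2 pole 3/2 set g(j) = (j - (3/2))^2*f(j) = 11/(6*(j - 9/5)**2).
Order-2 pole: residue = g'(a); g'(3/2) = 11000/81, so the residue is 11000/81.
At the order-2 pole 9/5 set g(j) = (j - (9/5))^2*f(j) = 11/(6*(j - 3/2)**2).
Order-2 pole: residue = g'(a); g'(9/5) = -11000/81, so the residue is -11000/81.
List the singular points by increasing real part (a conjugate pair: the negative imaginary part first).


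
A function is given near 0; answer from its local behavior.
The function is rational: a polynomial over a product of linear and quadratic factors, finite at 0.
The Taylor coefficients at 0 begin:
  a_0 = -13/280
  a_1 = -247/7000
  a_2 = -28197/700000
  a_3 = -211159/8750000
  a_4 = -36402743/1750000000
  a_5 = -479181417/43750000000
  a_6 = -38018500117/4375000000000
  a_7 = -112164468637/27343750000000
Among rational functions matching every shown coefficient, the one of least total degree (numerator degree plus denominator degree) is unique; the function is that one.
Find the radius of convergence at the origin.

No rational of total degree below 4 reproduces all 8 coefficients; solving the [0/4] Pade equations on them gives f(τ) = 13/(21*(τ - 2)**2*(τ**2 - 4*τ/5 - 10/3)), whose expansion matches every shown term.
Denominator factor (τ**2 - 4*τ/5 - 10/3): discriminant 1048/75, real irrational roots 2/5 + (1/15)*sqrt(786) and 2/5 - (1/15)*sqrt(786); poles of order 1, moduli 2/5 + (1/15)*sqrt(786) and -2/5 + (1/15)*sqrt(786).
Denominator factor (τ - 2)^2: pole of order 2 at 2, modulus 2.
The radius of convergence is the smallest modulus among the singular points: -2/5 + (1/15)*sqrt(786).

The radius of convergence is -2/5 + (1/15)*sqrt(786).


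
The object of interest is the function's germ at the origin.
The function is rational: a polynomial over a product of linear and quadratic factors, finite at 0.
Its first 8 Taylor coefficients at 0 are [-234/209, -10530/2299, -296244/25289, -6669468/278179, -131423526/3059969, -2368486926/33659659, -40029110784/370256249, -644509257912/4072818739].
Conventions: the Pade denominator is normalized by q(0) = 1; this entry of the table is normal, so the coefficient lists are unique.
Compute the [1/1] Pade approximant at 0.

Taylor coefficients needed (read off): a_0 = -234/209, a_1 = -10530/2299, a_2 = -296244/25289.
Write the denominator as Q(v) = 1 + q1*v. Requiring Q*f - P = O(v^3) with deg P <= 1 kills the coefficients of v^2..v^2 in Q*f:
  v^2: a_2 + q1*a_1 = 0, i.e. -296244/25289 + (-10530/2299)*q1 = 0.
Solving this linear system: q1 = -422/165.
The numerator is Q*f truncated at degree 1: P0 = a_0 = -234/209; P1 = a_1 + q1*a_0 = -1794/1045.

The Pade approximant has numerator coefficients [-234/209, -1794/1045]; denominator coefficients [1, -422/165].


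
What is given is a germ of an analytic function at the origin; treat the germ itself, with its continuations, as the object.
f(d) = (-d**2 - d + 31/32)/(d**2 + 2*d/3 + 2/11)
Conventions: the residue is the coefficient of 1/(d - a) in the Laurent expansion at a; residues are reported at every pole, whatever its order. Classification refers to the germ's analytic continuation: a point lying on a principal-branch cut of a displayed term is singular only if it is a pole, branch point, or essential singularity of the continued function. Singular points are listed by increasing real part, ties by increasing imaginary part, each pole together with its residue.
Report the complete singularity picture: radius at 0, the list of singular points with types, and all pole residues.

Denominator factor (d**2 + 2*d/3 + 2/11): discriminant -28/99, complex-conjugate roots (-1/3) + ((1/33)*sqrt(77))*i and (-1/3) - ((1/33)*sqrt(77))*i; poles of order 1, moduli (1/11)*sqrt(22) and (1/11)*sqrt(22).
The radius of convergence is the smallest modulus among the singular points: (1/11)*sqrt(22).
The factor d**2 + 2*d/3 + 2/11 splits as (d - a)(d - a') with a = (-1/3) - ((1/33)*sqrt(77))*i, a' = (-1/3) + ((1/33)*sqrt(77))*i. At the order-1 pole a set g(d) = (d - a)*f(d) = [-d**2 - d + 31/32] / (d - a').
Simple pole: residue = g(a) at a = (-1/3) - ((1/33)*sqrt(77))*i, which is (-1/6) + ((571/2112)*sqrt(77))*i.
The factor d**2 + 2*d/3 + 2/11 splits as (d - a)(d - a') with a = (-1/3) + ((1/33)*sqrt(77))*i, a' = (-1/3) - ((1/33)*sqrt(77))*i. At the order-1 pole a set g(d) = (d - a)*f(d) = [-d**2 - d + 31/32] / (d - a').
Simple pole: residue = g(a) at a = (-1/3) + ((1/33)*sqrt(77))*i, which is (-1/6) - ((571/2112)*sqrt(77))*i.
List the singular points by increasing real part (a conjugate pair: the negative imaginary part first).

Radius of convergence at 0: (1/11)*sqrt(22).
At (-1/3) - ((1/33)*sqrt(77))*i: a pole of order 1; residue (-1/6) + ((571/2112)*sqrt(77))*i.
At (-1/3) + ((1/33)*sqrt(77))*i: a pole of order 1; residue (-1/6) - ((571/2112)*sqrt(77))*i.


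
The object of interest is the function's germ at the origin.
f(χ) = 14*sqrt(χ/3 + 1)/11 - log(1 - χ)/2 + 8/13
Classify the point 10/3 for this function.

There is no denominator, hence no pole anywhere.
Branch term log(1 - χ/(1)): argument at 10/3 is -7/3, nonzero, so 10/3 is not its branch point (a point on a principal cut is still regular for the continued germ).
Branch term sqrt(1 - χ/(-3)): argument at 10/3 is 19/9, nonzero, so 10/3 is not its branch point (a point on a principal cut is still regular for the continued germ).
So the germ continues analytically to 10/3.

The point is a regular point.


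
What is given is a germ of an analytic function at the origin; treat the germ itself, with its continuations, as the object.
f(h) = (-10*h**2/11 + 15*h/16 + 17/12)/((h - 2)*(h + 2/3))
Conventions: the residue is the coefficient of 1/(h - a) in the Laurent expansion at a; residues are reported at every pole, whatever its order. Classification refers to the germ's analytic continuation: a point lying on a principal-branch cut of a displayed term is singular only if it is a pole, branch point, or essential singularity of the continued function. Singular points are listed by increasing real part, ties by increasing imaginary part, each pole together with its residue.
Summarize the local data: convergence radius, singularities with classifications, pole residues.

Radius of convergence at 0: 2/3.
At -2/3: a pole of order 1; residue -307/2112.
At 2: a pole of order 1; residue -91/704.

Denominator factor (h - 2): pole of order 1 at 2, modulus 2.
Denominator factor (h + 2/3): pole of order 1 at -2/3, modulus 2/3.
The radius of convergence is the smallest modulus among the singular points: 2/3.
At the order-1 pole -2/3 set g(h) = (h - (-2/3))*f(h) = (-10*h**2/11 + 15*h/16 + 17/12)/(h - 2).
Simple pole: residue = g(a) at a = -2/3, which is -307/2112.
At the order-1 pole 2 set g(h) = (h - (2))*f(h) = (-10*h**2/11 + 15*h/16 + 17/12)/(h + 2/3).
Simple pole: residue = g(a) at a = 2, which is -91/704.
List the singular points by increasing real part (a conjugate pair: the negative imaginary part first).


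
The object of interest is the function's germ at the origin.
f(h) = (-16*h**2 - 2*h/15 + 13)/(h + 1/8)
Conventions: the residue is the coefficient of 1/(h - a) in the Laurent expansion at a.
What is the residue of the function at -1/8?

The residue is 383/30.

At the order-1 pole -1/8 set g(h) = (h - (-1/8))*f(h) = -16*h**2 - 2*h/15 + 13.
Simple pole: residue = g(a) at a = -1/8, which is 383/30.


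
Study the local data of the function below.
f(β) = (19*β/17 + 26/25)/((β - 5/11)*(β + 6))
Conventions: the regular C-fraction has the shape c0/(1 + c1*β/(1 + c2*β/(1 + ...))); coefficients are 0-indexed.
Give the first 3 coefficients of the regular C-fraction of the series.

The regular C-fraction coefficients are [-143/375, -10303/3315, 2178337/2276963].

Taylor coefficients (expand at 0): a_0 = -143/375, a_1 = -113333/95625, a_2 = -3657214/1434375.
c0 = a_0 = -143/375. Peel one level at a time: if S = 1 + c*β/S' with S'(0) = 1, then c is the β-coefficient of S and S' = c*β/(S - 1).
S_1 = c0/f = 1 + (-10303/3315)*β + (2178337/732615)*β^2 + ...; c1 = -10303/3315.
S_2 = c1*β/(S_1 - 1) = 1 + (2178337/2276963)*β + ...; c2 = 2178337/2276963.


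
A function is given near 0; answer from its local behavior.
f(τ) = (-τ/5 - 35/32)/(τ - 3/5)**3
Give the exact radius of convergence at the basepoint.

Denominator factor (τ - 3/5)^3: pole of order 3 at 3/5, modulus 3/5.
The radius of convergence is the smallest modulus among the singular points: 3/5.

The radius of convergence is 3/5.


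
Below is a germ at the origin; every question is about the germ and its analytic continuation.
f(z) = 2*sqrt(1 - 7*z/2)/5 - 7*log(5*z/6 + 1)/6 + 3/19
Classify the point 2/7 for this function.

The term (2/5)*sqrt(1 - z/(2/7)) has argument 1 - 2/7/(2/7) = 0 at 2/7: a square-root (algebraic, two-sheeted) branch point; the remaining terms are analytic or single-valued there.

The point is an algebraic (square-root) branch point.


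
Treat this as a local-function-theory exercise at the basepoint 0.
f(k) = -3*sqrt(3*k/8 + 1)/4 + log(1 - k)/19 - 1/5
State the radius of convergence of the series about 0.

The radius of convergence is 1.

Branch term (1/19)*log(1 - k/(1)): its argument vanishes at k = 1, a logarithmic branch point, modulus 1.
Branch term (-3/4)*sqrt(1 - k/(-8/3)): its argument vanishes at k = -8/3, a square-root branch point, modulus 8/3.
The radius of convergence is the smallest modulus among the singular points: 1.


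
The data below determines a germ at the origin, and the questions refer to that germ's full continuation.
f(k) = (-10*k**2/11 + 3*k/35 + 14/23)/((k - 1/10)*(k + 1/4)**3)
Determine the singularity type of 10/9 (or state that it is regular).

The point is a regular point.

Denominator factors: k - 1/10 = 91/90 at k = 10/9; k + 1/4 = 49/36 at k = 10/9 — none vanishes.
So the germ continues analytically to 10/9.


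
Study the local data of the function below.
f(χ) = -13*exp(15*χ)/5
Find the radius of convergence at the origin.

The factor exp(15*χ) is entire and contributes no finite singular point.
The polynomial part has no poles.
No finite singular points: the Taylor series at 0 converges everywhere.

The radius of convergence is infinite.


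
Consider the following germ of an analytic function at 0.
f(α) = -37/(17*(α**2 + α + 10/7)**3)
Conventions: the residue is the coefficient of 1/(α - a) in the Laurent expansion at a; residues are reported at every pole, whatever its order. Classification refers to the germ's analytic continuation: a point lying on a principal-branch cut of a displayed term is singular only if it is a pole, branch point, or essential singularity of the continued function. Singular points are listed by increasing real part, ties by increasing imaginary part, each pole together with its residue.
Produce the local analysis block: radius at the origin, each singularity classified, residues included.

Denominator factor (α**2 + α + 10/7)^3: discriminant -33/7, complex-conjugate roots (-1/2) + ((1/14)*sqrt(231))*i and (-1/2) - ((1/14)*sqrt(231))*i; poles of order 3, moduli (1/7)*sqrt(70) and (1/7)*sqrt(70).
The radius of convergence is the smallest modulus among the singular points: (1/7)*sqrt(70).
The factor α**2 + α + 10/7 splits as (α - a)(α - a') with a = (-1/2) - ((1/14)*sqrt(231))*i, a' = (-1/2) + ((1/14)*sqrt(231))*i. At the order-3 pole a set g(α) = (α - a)^3*f(α) = [-37/17] / (α - a')^3.
Order-3 pole: residue = g''(a)/2; g''((-1/2) - ((1/14)*sqrt(231))*i) = -((7252/203643)*sqrt(231))*i, so the residue is -((3626/203643)*sqrt(231))*i.
The factor α**2 + α + 10/7 splits as (α - a)(α - a') with a = (-1/2) + ((1/14)*sqrt(231))*i, a' = (-1/2) - ((1/14)*sqrt(231))*i. At the order-3 pole a set g(α) = (α - a)^3*f(α) = [-37/17] / (α - a')^3.
Order-3 pole: residue = g''(a)/2; g''((-1/2) + ((1/14)*sqrt(231))*i) = ((7252/203643)*sqrt(231))*i, so the residue is ((3626/203643)*sqrt(231))*i.
List the singular points by increasing real part (a conjugate pair: the negative imaginary part first).

Radius of convergence at 0: (1/7)*sqrt(70).
At (-1/2) - ((1/14)*sqrt(231))*i: a pole of order 3; residue -((3626/203643)*sqrt(231))*i.
At (-1/2) + ((1/14)*sqrt(231))*i: a pole of order 3; residue ((3626/203643)*sqrt(231))*i.


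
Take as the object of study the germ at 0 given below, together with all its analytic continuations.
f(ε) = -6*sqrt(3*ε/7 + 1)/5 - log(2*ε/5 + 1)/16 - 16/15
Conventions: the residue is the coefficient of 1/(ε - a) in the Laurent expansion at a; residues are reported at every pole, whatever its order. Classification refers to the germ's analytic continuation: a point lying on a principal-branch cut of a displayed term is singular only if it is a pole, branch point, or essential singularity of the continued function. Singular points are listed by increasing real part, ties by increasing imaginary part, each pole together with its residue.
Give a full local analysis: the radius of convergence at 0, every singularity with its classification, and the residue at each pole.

Radius of convergence at 0: 7/3.
At -5/2: a logarithmic branch point.
At -7/3: an algebraic (square-root) branch point.

Branch term (-6/5)*sqrt(1 - ε/(-7/3)): its argument vanishes at ε = -7/3, a square-root branch point, modulus 7/3.
Branch term (-1/16)*log(1 - ε/(-5/2)): its argument vanishes at ε = -5/2, a logarithmic branch point, modulus 5/2.
The radius of convergence is the smallest modulus among the singular points: 7/3.
List the singular points by increasing real part (a conjugate pair: the negative imaginary part first).


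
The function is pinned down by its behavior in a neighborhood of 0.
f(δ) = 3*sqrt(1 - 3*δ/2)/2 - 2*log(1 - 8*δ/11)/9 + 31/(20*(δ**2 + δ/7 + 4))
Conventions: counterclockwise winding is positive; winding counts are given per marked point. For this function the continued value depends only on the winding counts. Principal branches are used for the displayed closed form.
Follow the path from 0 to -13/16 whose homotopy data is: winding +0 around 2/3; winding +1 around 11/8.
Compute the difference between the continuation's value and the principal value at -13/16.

Continued minus principal equals -(4/9)*pi*i.

The rational part is single-valued and drops out of the difference; each branch term changes only by its own monodromy.
(3/2)*sqrt(1 - δ/(2/3)): winding +0 is even, the square root returns to the same sheet, contribution 0.
(-2/9)*log(1 - δ/(11/8)): each positive loop around 11/8 adds 2*pi*i to the log, so winding +1 contributes (-2/9)*(1)*2*pi*i = -(4/9)*pi*i.
Summing the contributions at δ = -13/16 gives -(4/9)*pi*i.


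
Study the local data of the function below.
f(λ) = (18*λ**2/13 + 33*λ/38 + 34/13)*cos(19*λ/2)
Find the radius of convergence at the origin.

The radius of convergence is infinite.

The factor cos(19*λ/2) is entire and contributes no finite singular point.
The polynomial part has no poles.
No finite singular points: the Taylor series at 0 converges everywhere.


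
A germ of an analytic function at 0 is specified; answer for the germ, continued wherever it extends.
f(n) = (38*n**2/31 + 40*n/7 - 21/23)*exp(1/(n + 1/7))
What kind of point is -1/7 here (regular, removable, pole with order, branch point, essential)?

The point is an essential singularity.

The exponent 1/(n - (-1/7)) has a pole at -1/7, so exp(1/(n - (-1/7))) takes every nonzero value near it: an essential singularity (not a pole of any order).


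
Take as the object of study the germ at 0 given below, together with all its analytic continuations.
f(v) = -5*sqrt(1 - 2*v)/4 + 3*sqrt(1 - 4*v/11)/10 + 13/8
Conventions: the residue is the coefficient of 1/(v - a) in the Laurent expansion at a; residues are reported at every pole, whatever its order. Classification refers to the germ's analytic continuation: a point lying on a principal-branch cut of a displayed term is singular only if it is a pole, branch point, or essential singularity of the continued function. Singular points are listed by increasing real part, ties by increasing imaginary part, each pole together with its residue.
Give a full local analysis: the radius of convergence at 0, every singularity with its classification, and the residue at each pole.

Branch term (-5/4)*sqrt(1 - v/(1/2)): its argument vanishes at v = 1/2, a square-root branch point, modulus 1/2.
Branch term (3/10)*sqrt(1 - v/(11/4)): its argument vanishes at v = 11/4, a square-root branch point, modulus 11/4.
The radius of convergence is the smallest modulus among the singular points: 1/2.
List the singular points by increasing real part (a conjugate pair: the negative imaginary part first).

Radius of convergence at 0: 1/2.
At 1/2: an algebraic (square-root) branch point.
At 11/4: an algebraic (square-root) branch point.


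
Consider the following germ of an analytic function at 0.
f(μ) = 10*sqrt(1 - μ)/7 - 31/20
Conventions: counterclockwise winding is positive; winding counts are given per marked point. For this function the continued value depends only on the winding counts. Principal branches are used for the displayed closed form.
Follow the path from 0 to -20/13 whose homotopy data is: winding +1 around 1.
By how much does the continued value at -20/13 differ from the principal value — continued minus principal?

The rational part is single-valued and drops out of the difference; each branch term changes only by its own monodromy.
(10/7)*sqrt(1 - μ/(1)): winding +1 is odd, the square root flips sign, contributing -2*(10/7)*sqrt(1 - (-20/13)/(1)) = -2*(10/7)*sqrt(33/13) = -(20/91)*sqrt(429).
Summing the contributions at μ = -20/13 gives -(20/91)*sqrt(429).

Continued minus principal equals -(20/91)*sqrt(429).


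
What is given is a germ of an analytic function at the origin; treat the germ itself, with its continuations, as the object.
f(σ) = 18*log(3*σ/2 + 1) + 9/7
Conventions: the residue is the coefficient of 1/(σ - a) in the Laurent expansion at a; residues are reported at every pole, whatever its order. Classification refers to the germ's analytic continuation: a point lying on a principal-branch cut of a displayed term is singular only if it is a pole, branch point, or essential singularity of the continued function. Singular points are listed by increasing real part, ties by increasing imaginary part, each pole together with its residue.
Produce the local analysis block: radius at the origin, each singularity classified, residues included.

Branch term (18)*log(1 - σ/(-2/3)): its argument vanishes at σ = -2/3, a logarithmic branch point, modulus 2/3.
The radius of convergence is the smallest modulus among the singular points: 2/3.

Radius of convergence at 0: 2/3.
At -2/3: a logarithmic branch point.


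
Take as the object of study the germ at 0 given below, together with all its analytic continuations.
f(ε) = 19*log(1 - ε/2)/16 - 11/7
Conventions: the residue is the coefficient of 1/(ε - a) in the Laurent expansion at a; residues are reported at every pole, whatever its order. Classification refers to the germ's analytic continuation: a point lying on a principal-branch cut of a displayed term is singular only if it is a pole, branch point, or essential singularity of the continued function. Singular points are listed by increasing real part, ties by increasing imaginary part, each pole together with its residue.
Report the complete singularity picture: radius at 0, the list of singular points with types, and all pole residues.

Radius of convergence at 0: 2.
At 2: a logarithmic branch point.

Branch term (19/16)*log(1 - ε/(2)): its argument vanishes at ε = 2, a logarithmic branch point, modulus 2.
The radius of convergence is the smallest modulus among the singular points: 2.


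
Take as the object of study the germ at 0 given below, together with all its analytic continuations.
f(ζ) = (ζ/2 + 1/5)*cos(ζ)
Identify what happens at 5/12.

The point is a regular point.

There is no denominator, hence no pole anywhere.
The factor cos(ζ) is entire.
So the germ continues analytically to 5/12.


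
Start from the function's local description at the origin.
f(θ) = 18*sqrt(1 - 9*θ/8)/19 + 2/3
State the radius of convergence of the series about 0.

Branch term (18/19)*sqrt(1 - θ/(8/9)): its argument vanishes at θ = 8/9, a square-root branch point, modulus 8/9.
The radius of convergence is the smallest modulus among the singular points: 8/9.

The radius of convergence is 8/9.


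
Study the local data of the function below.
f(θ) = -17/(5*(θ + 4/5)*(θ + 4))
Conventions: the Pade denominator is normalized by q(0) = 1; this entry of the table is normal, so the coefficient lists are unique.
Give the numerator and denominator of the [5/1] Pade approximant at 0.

The Pade approximant has numerator coefficients [-17/16, 66385/249984, -5525/83328, 2125/129024, -10625/2666496, 53125/63995904]; denominator coefficients [1, 19531/15624].

Taylor coefficients needed (expand at 0): a_0 = -17/16, a_1 = 51/32, a_2 = -527/256, a_3 = 663/256, a_4 = -13277/4096, a_5 = 33201/8192, a_6 = -332027/65536.
Write the denominator as Q(θ) = 1 + q1*θ. Requiring Q*f - P = O(θ^7) with deg P <= 5 kills the coefficients of θ^6..θ^6 in Q*f:
  θ^6: a_6 + q1*a_5 = 0, i.e. -332027/65536 + (33201/8192)*q1 = 0.
Solving this linear system: q1 = 19531/15624.
The numerator is Q*f truncated at degree 5: P0 = a_0 = -17/16; P1 = a_1 + q1*a_0 = 66385/249984; P2 = a_2 + q1*a_1 = -5525/83328; P3 = a_3 + q1*a_2 = 2125/129024; P4 = a_4 + q1*a_3 = -10625/2666496; P5 = a_5 + q1*a_4 = 53125/63995904.


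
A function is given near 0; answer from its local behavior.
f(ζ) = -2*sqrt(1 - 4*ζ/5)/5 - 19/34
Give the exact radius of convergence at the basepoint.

The radius of convergence is 5/4.

Branch term (-2/5)*sqrt(1 - ζ/(5/4)): its argument vanishes at ζ = 5/4, a square-root branch point, modulus 5/4.
The radius of convergence is the smallest modulus among the singular points: 5/4.


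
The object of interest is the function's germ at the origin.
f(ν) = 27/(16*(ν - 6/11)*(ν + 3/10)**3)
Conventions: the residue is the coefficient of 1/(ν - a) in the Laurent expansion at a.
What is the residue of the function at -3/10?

The residue is -166375/59582.

At the order-3 pole -3/10 set g(ν) = (ν - (-3/10))^3*f(ν) = 27/(16*(ν - 6/11)).
Order-3 pole: residue = g''(a)/2; g''(-3/10) = -166375/29791, so the residue is -166375/59582.


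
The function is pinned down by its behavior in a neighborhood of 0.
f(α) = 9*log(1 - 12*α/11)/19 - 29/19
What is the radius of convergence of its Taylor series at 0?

Branch term (9/19)*log(1 - α/(11/12)): its argument vanishes at α = 11/12, a logarithmic branch point, modulus 11/12.
The radius of convergence is the smallest modulus among the singular points: 11/12.

The radius of convergence is 11/12.


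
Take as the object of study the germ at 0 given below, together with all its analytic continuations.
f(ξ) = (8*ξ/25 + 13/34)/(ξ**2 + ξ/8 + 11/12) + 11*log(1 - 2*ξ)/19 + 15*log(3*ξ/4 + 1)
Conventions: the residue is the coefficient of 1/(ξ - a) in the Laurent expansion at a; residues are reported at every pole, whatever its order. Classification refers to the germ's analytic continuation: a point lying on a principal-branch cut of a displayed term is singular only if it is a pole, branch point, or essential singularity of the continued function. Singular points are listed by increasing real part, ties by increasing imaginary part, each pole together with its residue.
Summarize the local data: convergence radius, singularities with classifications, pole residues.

Radius of convergence at 0: 1/2.
At -4/3: a logarithmic branch point.
At (-1/16) - ((1/48)*sqrt(2103))*i: a pole of order 1; residue (4/25) + ((1232/297925)*sqrt(2103))*i.
At (-1/16) + ((1/48)*sqrt(2103))*i: a pole of order 1; residue (4/25) - ((1232/297925)*sqrt(2103))*i.
At 1/2: a logarithmic branch point.

Denominator factor (ξ**2 + ξ/8 + 11/12): discriminant -701/192, complex-conjugate roots (-1/16) + ((1/48)*sqrt(2103))*i and (-1/16) - ((1/48)*sqrt(2103))*i; poles of order 1, moduli (1/6)*sqrt(33) and (1/6)*sqrt(33).
Branch term (15)*log(1 - ξ/(-4/3)): its argument vanishes at ξ = -4/3, a logarithmic branch point, modulus 4/3.
Branch term (11/19)*log(1 - ξ/(1/2)): its argument vanishes at ξ = 1/2, a logarithmic branch point, modulus 1/2.
The radius of convergence is the smallest modulus among the singular points: 1/2.
The branch terms are analytic at (-1/16) - ((1/48)*sqrt(2103))*i and contribute nothing to the residue; only the rational part matters.
The factor ξ**2 + ξ/8 + 11/12 splits as (ξ - a)(ξ - a') with a = (-1/16) - ((1/48)*sqrt(2103))*i, a' = (-1/16) + ((1/48)*sqrt(2103))*i. At the order-1 pole a set g(ξ) = (ξ - a)*(rational part) = [8*ξ/25 + 13/34] / (ξ - a').
Simple pole: residue = g(a) at a = (-1/16) - ((1/48)*sqrt(2103))*i, which is (4/25) + ((1232/297925)*sqrt(2103))*i.
The branch terms are analytic at (-1/16) + ((1/48)*sqrt(2103))*i and contribute nothing to the residue; only the rational part matters.
The factor ξ**2 + ξ/8 + 11/12 splits as (ξ - a)(ξ - a') with a = (-1/16) + ((1/48)*sqrt(2103))*i, a' = (-1/16) - ((1/48)*sqrt(2103))*i. At the order-1 pole a set g(ξ) = (ξ - a)*(rational part) = [8*ξ/25 + 13/34] / (ξ - a').
Simple pole: residue = g(a) at a = (-1/16) + ((1/48)*sqrt(2103))*i, which is (4/25) - ((1232/297925)*sqrt(2103))*i.
List the singular points by increasing real part (a conjugate pair: the negative imaginary part first).
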